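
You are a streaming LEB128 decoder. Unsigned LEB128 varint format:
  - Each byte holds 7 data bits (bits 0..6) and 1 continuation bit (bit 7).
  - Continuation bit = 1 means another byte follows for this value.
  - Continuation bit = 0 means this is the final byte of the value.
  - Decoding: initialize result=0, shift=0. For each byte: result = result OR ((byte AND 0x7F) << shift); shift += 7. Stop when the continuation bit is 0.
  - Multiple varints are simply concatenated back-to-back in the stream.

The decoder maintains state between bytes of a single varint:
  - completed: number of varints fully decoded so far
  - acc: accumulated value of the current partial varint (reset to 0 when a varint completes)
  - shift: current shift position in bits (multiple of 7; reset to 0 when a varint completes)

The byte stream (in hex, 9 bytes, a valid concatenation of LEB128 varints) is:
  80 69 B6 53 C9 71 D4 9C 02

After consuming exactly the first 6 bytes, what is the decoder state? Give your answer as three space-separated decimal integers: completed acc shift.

byte[0]=0x80 cont=1 payload=0x00: acc |= 0<<0 -> completed=0 acc=0 shift=7
byte[1]=0x69 cont=0 payload=0x69: varint #1 complete (value=13440); reset -> completed=1 acc=0 shift=0
byte[2]=0xB6 cont=1 payload=0x36: acc |= 54<<0 -> completed=1 acc=54 shift=7
byte[3]=0x53 cont=0 payload=0x53: varint #2 complete (value=10678); reset -> completed=2 acc=0 shift=0
byte[4]=0xC9 cont=1 payload=0x49: acc |= 73<<0 -> completed=2 acc=73 shift=7
byte[5]=0x71 cont=0 payload=0x71: varint #3 complete (value=14537); reset -> completed=3 acc=0 shift=0

Answer: 3 0 0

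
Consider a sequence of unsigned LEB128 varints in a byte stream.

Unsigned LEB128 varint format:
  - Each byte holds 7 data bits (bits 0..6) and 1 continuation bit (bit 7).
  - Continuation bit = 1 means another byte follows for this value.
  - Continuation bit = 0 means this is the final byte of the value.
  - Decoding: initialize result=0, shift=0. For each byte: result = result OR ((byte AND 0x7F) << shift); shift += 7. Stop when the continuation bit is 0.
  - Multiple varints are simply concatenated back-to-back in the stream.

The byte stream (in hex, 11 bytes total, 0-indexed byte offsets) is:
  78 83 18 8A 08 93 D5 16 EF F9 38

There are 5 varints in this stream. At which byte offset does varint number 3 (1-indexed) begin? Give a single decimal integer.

  byte[0]=0x78 cont=0 payload=0x78=120: acc |= 120<<0 -> acc=120 shift=7 [end]
Varint 1: bytes[0:1] = 78 -> value 120 (1 byte(s))
  byte[1]=0x83 cont=1 payload=0x03=3: acc |= 3<<0 -> acc=3 shift=7
  byte[2]=0x18 cont=0 payload=0x18=24: acc |= 24<<7 -> acc=3075 shift=14 [end]
Varint 2: bytes[1:3] = 83 18 -> value 3075 (2 byte(s))
  byte[3]=0x8A cont=1 payload=0x0A=10: acc |= 10<<0 -> acc=10 shift=7
  byte[4]=0x08 cont=0 payload=0x08=8: acc |= 8<<7 -> acc=1034 shift=14 [end]
Varint 3: bytes[3:5] = 8A 08 -> value 1034 (2 byte(s))
  byte[5]=0x93 cont=1 payload=0x13=19: acc |= 19<<0 -> acc=19 shift=7
  byte[6]=0xD5 cont=1 payload=0x55=85: acc |= 85<<7 -> acc=10899 shift=14
  byte[7]=0x16 cont=0 payload=0x16=22: acc |= 22<<14 -> acc=371347 shift=21 [end]
Varint 4: bytes[5:8] = 93 D5 16 -> value 371347 (3 byte(s))
  byte[8]=0xEF cont=1 payload=0x6F=111: acc |= 111<<0 -> acc=111 shift=7
  byte[9]=0xF9 cont=1 payload=0x79=121: acc |= 121<<7 -> acc=15599 shift=14
  byte[10]=0x38 cont=0 payload=0x38=56: acc |= 56<<14 -> acc=933103 shift=21 [end]
Varint 5: bytes[8:11] = EF F9 38 -> value 933103 (3 byte(s))

Answer: 3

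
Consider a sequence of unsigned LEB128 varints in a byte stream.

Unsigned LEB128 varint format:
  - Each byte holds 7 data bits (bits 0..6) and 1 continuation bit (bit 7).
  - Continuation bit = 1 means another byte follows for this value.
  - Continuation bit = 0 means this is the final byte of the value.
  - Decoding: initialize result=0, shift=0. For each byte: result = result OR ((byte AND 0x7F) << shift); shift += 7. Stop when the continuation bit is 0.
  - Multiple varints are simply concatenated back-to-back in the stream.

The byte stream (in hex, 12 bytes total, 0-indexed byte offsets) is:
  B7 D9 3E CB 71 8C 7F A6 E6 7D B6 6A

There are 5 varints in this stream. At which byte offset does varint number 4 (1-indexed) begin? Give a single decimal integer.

  byte[0]=0xB7 cont=1 payload=0x37=55: acc |= 55<<0 -> acc=55 shift=7
  byte[1]=0xD9 cont=1 payload=0x59=89: acc |= 89<<7 -> acc=11447 shift=14
  byte[2]=0x3E cont=0 payload=0x3E=62: acc |= 62<<14 -> acc=1027255 shift=21 [end]
Varint 1: bytes[0:3] = B7 D9 3E -> value 1027255 (3 byte(s))
  byte[3]=0xCB cont=1 payload=0x4B=75: acc |= 75<<0 -> acc=75 shift=7
  byte[4]=0x71 cont=0 payload=0x71=113: acc |= 113<<7 -> acc=14539 shift=14 [end]
Varint 2: bytes[3:5] = CB 71 -> value 14539 (2 byte(s))
  byte[5]=0x8C cont=1 payload=0x0C=12: acc |= 12<<0 -> acc=12 shift=7
  byte[6]=0x7F cont=0 payload=0x7F=127: acc |= 127<<7 -> acc=16268 shift=14 [end]
Varint 3: bytes[5:7] = 8C 7F -> value 16268 (2 byte(s))
  byte[7]=0xA6 cont=1 payload=0x26=38: acc |= 38<<0 -> acc=38 shift=7
  byte[8]=0xE6 cont=1 payload=0x66=102: acc |= 102<<7 -> acc=13094 shift=14
  byte[9]=0x7D cont=0 payload=0x7D=125: acc |= 125<<14 -> acc=2061094 shift=21 [end]
Varint 4: bytes[7:10] = A6 E6 7D -> value 2061094 (3 byte(s))
  byte[10]=0xB6 cont=1 payload=0x36=54: acc |= 54<<0 -> acc=54 shift=7
  byte[11]=0x6A cont=0 payload=0x6A=106: acc |= 106<<7 -> acc=13622 shift=14 [end]
Varint 5: bytes[10:12] = B6 6A -> value 13622 (2 byte(s))

Answer: 7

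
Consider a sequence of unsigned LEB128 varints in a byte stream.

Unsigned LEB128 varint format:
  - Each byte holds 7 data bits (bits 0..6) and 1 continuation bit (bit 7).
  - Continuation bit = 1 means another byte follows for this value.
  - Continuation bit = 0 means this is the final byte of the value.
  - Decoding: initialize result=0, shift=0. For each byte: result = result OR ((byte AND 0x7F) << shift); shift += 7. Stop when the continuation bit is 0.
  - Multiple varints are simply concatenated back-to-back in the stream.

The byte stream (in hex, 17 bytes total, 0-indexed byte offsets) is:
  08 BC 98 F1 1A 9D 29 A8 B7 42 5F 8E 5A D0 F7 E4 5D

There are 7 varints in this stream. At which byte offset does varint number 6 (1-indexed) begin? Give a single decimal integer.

Answer: 11

Derivation:
  byte[0]=0x08 cont=0 payload=0x08=8: acc |= 8<<0 -> acc=8 shift=7 [end]
Varint 1: bytes[0:1] = 08 -> value 8 (1 byte(s))
  byte[1]=0xBC cont=1 payload=0x3C=60: acc |= 60<<0 -> acc=60 shift=7
  byte[2]=0x98 cont=1 payload=0x18=24: acc |= 24<<7 -> acc=3132 shift=14
  byte[3]=0xF1 cont=1 payload=0x71=113: acc |= 113<<14 -> acc=1854524 shift=21
  byte[4]=0x1A cont=0 payload=0x1A=26: acc |= 26<<21 -> acc=56380476 shift=28 [end]
Varint 2: bytes[1:5] = BC 98 F1 1A -> value 56380476 (4 byte(s))
  byte[5]=0x9D cont=1 payload=0x1D=29: acc |= 29<<0 -> acc=29 shift=7
  byte[6]=0x29 cont=0 payload=0x29=41: acc |= 41<<7 -> acc=5277 shift=14 [end]
Varint 3: bytes[5:7] = 9D 29 -> value 5277 (2 byte(s))
  byte[7]=0xA8 cont=1 payload=0x28=40: acc |= 40<<0 -> acc=40 shift=7
  byte[8]=0xB7 cont=1 payload=0x37=55: acc |= 55<<7 -> acc=7080 shift=14
  byte[9]=0x42 cont=0 payload=0x42=66: acc |= 66<<14 -> acc=1088424 shift=21 [end]
Varint 4: bytes[7:10] = A8 B7 42 -> value 1088424 (3 byte(s))
  byte[10]=0x5F cont=0 payload=0x5F=95: acc |= 95<<0 -> acc=95 shift=7 [end]
Varint 5: bytes[10:11] = 5F -> value 95 (1 byte(s))
  byte[11]=0x8E cont=1 payload=0x0E=14: acc |= 14<<0 -> acc=14 shift=7
  byte[12]=0x5A cont=0 payload=0x5A=90: acc |= 90<<7 -> acc=11534 shift=14 [end]
Varint 6: bytes[11:13] = 8E 5A -> value 11534 (2 byte(s))
  byte[13]=0xD0 cont=1 payload=0x50=80: acc |= 80<<0 -> acc=80 shift=7
  byte[14]=0xF7 cont=1 payload=0x77=119: acc |= 119<<7 -> acc=15312 shift=14
  byte[15]=0xE4 cont=1 payload=0x64=100: acc |= 100<<14 -> acc=1653712 shift=21
  byte[16]=0x5D cont=0 payload=0x5D=93: acc |= 93<<21 -> acc=196688848 shift=28 [end]
Varint 7: bytes[13:17] = D0 F7 E4 5D -> value 196688848 (4 byte(s))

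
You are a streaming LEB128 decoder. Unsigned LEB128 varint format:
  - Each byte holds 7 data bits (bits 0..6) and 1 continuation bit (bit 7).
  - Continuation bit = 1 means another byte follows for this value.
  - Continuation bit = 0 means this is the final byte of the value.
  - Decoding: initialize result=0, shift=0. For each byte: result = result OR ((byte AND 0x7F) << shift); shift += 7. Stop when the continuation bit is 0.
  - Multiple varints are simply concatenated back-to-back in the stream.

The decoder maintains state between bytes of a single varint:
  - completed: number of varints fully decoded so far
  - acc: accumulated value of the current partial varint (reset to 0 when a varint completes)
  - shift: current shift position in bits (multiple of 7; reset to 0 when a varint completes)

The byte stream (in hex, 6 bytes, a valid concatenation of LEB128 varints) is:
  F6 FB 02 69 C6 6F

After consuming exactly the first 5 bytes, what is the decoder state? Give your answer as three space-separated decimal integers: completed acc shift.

byte[0]=0xF6 cont=1 payload=0x76: acc |= 118<<0 -> completed=0 acc=118 shift=7
byte[1]=0xFB cont=1 payload=0x7B: acc |= 123<<7 -> completed=0 acc=15862 shift=14
byte[2]=0x02 cont=0 payload=0x02: varint #1 complete (value=48630); reset -> completed=1 acc=0 shift=0
byte[3]=0x69 cont=0 payload=0x69: varint #2 complete (value=105); reset -> completed=2 acc=0 shift=0
byte[4]=0xC6 cont=1 payload=0x46: acc |= 70<<0 -> completed=2 acc=70 shift=7

Answer: 2 70 7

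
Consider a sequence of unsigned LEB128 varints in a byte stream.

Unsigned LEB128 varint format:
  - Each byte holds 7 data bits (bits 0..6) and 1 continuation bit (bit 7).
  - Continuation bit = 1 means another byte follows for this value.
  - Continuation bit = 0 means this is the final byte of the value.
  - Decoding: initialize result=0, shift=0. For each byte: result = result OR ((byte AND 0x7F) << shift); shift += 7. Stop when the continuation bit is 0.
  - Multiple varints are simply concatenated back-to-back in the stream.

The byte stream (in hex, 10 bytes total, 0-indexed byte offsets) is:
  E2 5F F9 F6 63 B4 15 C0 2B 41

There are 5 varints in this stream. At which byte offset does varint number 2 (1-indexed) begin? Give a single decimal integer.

Answer: 2

Derivation:
  byte[0]=0xE2 cont=1 payload=0x62=98: acc |= 98<<0 -> acc=98 shift=7
  byte[1]=0x5F cont=0 payload=0x5F=95: acc |= 95<<7 -> acc=12258 shift=14 [end]
Varint 1: bytes[0:2] = E2 5F -> value 12258 (2 byte(s))
  byte[2]=0xF9 cont=1 payload=0x79=121: acc |= 121<<0 -> acc=121 shift=7
  byte[3]=0xF6 cont=1 payload=0x76=118: acc |= 118<<7 -> acc=15225 shift=14
  byte[4]=0x63 cont=0 payload=0x63=99: acc |= 99<<14 -> acc=1637241 shift=21 [end]
Varint 2: bytes[2:5] = F9 F6 63 -> value 1637241 (3 byte(s))
  byte[5]=0xB4 cont=1 payload=0x34=52: acc |= 52<<0 -> acc=52 shift=7
  byte[6]=0x15 cont=0 payload=0x15=21: acc |= 21<<7 -> acc=2740 shift=14 [end]
Varint 3: bytes[5:7] = B4 15 -> value 2740 (2 byte(s))
  byte[7]=0xC0 cont=1 payload=0x40=64: acc |= 64<<0 -> acc=64 shift=7
  byte[8]=0x2B cont=0 payload=0x2B=43: acc |= 43<<7 -> acc=5568 shift=14 [end]
Varint 4: bytes[7:9] = C0 2B -> value 5568 (2 byte(s))
  byte[9]=0x41 cont=0 payload=0x41=65: acc |= 65<<0 -> acc=65 shift=7 [end]
Varint 5: bytes[9:10] = 41 -> value 65 (1 byte(s))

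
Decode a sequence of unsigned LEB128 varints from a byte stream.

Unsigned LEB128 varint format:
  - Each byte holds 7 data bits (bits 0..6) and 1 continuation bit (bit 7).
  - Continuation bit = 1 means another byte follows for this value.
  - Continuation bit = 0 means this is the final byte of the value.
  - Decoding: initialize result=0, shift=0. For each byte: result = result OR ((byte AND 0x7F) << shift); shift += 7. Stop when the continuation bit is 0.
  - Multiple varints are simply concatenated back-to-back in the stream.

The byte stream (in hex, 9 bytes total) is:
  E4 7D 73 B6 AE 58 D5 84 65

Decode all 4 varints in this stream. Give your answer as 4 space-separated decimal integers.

Answer: 16100 115 1447734 1655381

Derivation:
  byte[0]=0xE4 cont=1 payload=0x64=100: acc |= 100<<0 -> acc=100 shift=7
  byte[1]=0x7D cont=0 payload=0x7D=125: acc |= 125<<7 -> acc=16100 shift=14 [end]
Varint 1: bytes[0:2] = E4 7D -> value 16100 (2 byte(s))
  byte[2]=0x73 cont=0 payload=0x73=115: acc |= 115<<0 -> acc=115 shift=7 [end]
Varint 2: bytes[2:3] = 73 -> value 115 (1 byte(s))
  byte[3]=0xB6 cont=1 payload=0x36=54: acc |= 54<<0 -> acc=54 shift=7
  byte[4]=0xAE cont=1 payload=0x2E=46: acc |= 46<<7 -> acc=5942 shift=14
  byte[5]=0x58 cont=0 payload=0x58=88: acc |= 88<<14 -> acc=1447734 shift=21 [end]
Varint 3: bytes[3:6] = B6 AE 58 -> value 1447734 (3 byte(s))
  byte[6]=0xD5 cont=1 payload=0x55=85: acc |= 85<<0 -> acc=85 shift=7
  byte[7]=0x84 cont=1 payload=0x04=4: acc |= 4<<7 -> acc=597 shift=14
  byte[8]=0x65 cont=0 payload=0x65=101: acc |= 101<<14 -> acc=1655381 shift=21 [end]
Varint 4: bytes[6:9] = D5 84 65 -> value 1655381 (3 byte(s))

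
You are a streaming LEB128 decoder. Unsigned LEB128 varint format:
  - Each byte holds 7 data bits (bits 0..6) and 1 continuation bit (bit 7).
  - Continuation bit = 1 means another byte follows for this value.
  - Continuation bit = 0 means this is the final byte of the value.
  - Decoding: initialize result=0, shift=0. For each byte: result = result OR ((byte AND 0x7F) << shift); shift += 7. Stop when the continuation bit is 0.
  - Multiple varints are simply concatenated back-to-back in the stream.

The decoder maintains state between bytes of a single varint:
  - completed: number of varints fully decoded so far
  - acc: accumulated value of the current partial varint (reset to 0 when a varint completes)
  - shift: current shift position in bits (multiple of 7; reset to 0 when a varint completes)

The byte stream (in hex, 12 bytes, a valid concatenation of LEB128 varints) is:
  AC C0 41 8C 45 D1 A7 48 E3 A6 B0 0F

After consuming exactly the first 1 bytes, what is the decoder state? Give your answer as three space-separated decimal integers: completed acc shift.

Answer: 0 44 7

Derivation:
byte[0]=0xAC cont=1 payload=0x2C: acc |= 44<<0 -> completed=0 acc=44 shift=7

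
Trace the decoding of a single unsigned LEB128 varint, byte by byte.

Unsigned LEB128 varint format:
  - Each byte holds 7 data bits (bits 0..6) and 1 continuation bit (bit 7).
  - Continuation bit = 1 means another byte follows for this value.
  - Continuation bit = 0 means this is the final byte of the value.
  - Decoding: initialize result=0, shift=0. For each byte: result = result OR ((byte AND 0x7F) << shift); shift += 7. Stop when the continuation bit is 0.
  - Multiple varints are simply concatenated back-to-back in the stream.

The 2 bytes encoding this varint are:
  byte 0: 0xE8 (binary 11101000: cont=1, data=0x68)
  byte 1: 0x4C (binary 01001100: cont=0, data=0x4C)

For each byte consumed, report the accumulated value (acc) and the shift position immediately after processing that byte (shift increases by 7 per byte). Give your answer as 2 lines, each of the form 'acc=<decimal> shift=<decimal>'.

Answer: acc=104 shift=7
acc=9832 shift=14

Derivation:
byte 0=0xE8: payload=0x68=104, contrib = 104<<0 = 104; acc -> 104, shift -> 7
byte 1=0x4C: payload=0x4C=76, contrib = 76<<7 = 9728; acc -> 9832, shift -> 14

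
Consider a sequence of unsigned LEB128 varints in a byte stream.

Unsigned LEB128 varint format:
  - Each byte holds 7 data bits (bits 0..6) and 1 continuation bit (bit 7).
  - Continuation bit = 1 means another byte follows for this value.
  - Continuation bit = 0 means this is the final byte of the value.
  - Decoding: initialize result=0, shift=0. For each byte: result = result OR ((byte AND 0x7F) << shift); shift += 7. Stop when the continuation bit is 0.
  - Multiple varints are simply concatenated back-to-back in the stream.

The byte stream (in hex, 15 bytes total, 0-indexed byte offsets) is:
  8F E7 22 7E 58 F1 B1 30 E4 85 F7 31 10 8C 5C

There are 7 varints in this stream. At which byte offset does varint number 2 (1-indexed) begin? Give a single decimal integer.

Answer: 3

Derivation:
  byte[0]=0x8F cont=1 payload=0x0F=15: acc |= 15<<0 -> acc=15 shift=7
  byte[1]=0xE7 cont=1 payload=0x67=103: acc |= 103<<7 -> acc=13199 shift=14
  byte[2]=0x22 cont=0 payload=0x22=34: acc |= 34<<14 -> acc=570255 shift=21 [end]
Varint 1: bytes[0:3] = 8F E7 22 -> value 570255 (3 byte(s))
  byte[3]=0x7E cont=0 payload=0x7E=126: acc |= 126<<0 -> acc=126 shift=7 [end]
Varint 2: bytes[3:4] = 7E -> value 126 (1 byte(s))
  byte[4]=0x58 cont=0 payload=0x58=88: acc |= 88<<0 -> acc=88 shift=7 [end]
Varint 3: bytes[4:5] = 58 -> value 88 (1 byte(s))
  byte[5]=0xF1 cont=1 payload=0x71=113: acc |= 113<<0 -> acc=113 shift=7
  byte[6]=0xB1 cont=1 payload=0x31=49: acc |= 49<<7 -> acc=6385 shift=14
  byte[7]=0x30 cont=0 payload=0x30=48: acc |= 48<<14 -> acc=792817 shift=21 [end]
Varint 4: bytes[5:8] = F1 B1 30 -> value 792817 (3 byte(s))
  byte[8]=0xE4 cont=1 payload=0x64=100: acc |= 100<<0 -> acc=100 shift=7
  byte[9]=0x85 cont=1 payload=0x05=5: acc |= 5<<7 -> acc=740 shift=14
  byte[10]=0xF7 cont=1 payload=0x77=119: acc |= 119<<14 -> acc=1950436 shift=21
  byte[11]=0x31 cont=0 payload=0x31=49: acc |= 49<<21 -> acc=104710884 shift=28 [end]
Varint 5: bytes[8:12] = E4 85 F7 31 -> value 104710884 (4 byte(s))
  byte[12]=0x10 cont=0 payload=0x10=16: acc |= 16<<0 -> acc=16 shift=7 [end]
Varint 6: bytes[12:13] = 10 -> value 16 (1 byte(s))
  byte[13]=0x8C cont=1 payload=0x0C=12: acc |= 12<<0 -> acc=12 shift=7
  byte[14]=0x5C cont=0 payload=0x5C=92: acc |= 92<<7 -> acc=11788 shift=14 [end]
Varint 7: bytes[13:15] = 8C 5C -> value 11788 (2 byte(s))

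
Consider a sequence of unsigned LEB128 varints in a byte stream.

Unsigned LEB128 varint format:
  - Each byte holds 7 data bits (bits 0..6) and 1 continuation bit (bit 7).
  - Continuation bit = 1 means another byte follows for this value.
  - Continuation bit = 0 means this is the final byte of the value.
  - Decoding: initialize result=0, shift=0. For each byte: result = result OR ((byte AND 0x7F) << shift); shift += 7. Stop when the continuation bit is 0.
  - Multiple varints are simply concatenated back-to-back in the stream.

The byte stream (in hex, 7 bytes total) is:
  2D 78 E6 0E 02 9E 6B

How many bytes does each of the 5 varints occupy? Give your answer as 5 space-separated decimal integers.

  byte[0]=0x2D cont=0 payload=0x2D=45: acc |= 45<<0 -> acc=45 shift=7 [end]
Varint 1: bytes[0:1] = 2D -> value 45 (1 byte(s))
  byte[1]=0x78 cont=0 payload=0x78=120: acc |= 120<<0 -> acc=120 shift=7 [end]
Varint 2: bytes[1:2] = 78 -> value 120 (1 byte(s))
  byte[2]=0xE6 cont=1 payload=0x66=102: acc |= 102<<0 -> acc=102 shift=7
  byte[3]=0x0E cont=0 payload=0x0E=14: acc |= 14<<7 -> acc=1894 shift=14 [end]
Varint 3: bytes[2:4] = E6 0E -> value 1894 (2 byte(s))
  byte[4]=0x02 cont=0 payload=0x02=2: acc |= 2<<0 -> acc=2 shift=7 [end]
Varint 4: bytes[4:5] = 02 -> value 2 (1 byte(s))
  byte[5]=0x9E cont=1 payload=0x1E=30: acc |= 30<<0 -> acc=30 shift=7
  byte[6]=0x6B cont=0 payload=0x6B=107: acc |= 107<<7 -> acc=13726 shift=14 [end]
Varint 5: bytes[5:7] = 9E 6B -> value 13726 (2 byte(s))

Answer: 1 1 2 1 2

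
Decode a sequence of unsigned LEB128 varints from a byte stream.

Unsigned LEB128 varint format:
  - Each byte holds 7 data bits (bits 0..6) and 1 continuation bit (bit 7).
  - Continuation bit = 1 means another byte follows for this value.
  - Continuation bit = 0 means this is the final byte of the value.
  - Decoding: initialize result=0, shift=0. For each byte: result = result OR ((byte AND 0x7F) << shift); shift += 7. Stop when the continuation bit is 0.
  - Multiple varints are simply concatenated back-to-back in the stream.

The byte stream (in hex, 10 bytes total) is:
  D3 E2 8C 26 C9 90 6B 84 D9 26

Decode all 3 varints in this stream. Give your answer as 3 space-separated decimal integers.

Answer: 79901011 1755209 633988

Derivation:
  byte[0]=0xD3 cont=1 payload=0x53=83: acc |= 83<<0 -> acc=83 shift=7
  byte[1]=0xE2 cont=1 payload=0x62=98: acc |= 98<<7 -> acc=12627 shift=14
  byte[2]=0x8C cont=1 payload=0x0C=12: acc |= 12<<14 -> acc=209235 shift=21
  byte[3]=0x26 cont=0 payload=0x26=38: acc |= 38<<21 -> acc=79901011 shift=28 [end]
Varint 1: bytes[0:4] = D3 E2 8C 26 -> value 79901011 (4 byte(s))
  byte[4]=0xC9 cont=1 payload=0x49=73: acc |= 73<<0 -> acc=73 shift=7
  byte[5]=0x90 cont=1 payload=0x10=16: acc |= 16<<7 -> acc=2121 shift=14
  byte[6]=0x6B cont=0 payload=0x6B=107: acc |= 107<<14 -> acc=1755209 shift=21 [end]
Varint 2: bytes[4:7] = C9 90 6B -> value 1755209 (3 byte(s))
  byte[7]=0x84 cont=1 payload=0x04=4: acc |= 4<<0 -> acc=4 shift=7
  byte[8]=0xD9 cont=1 payload=0x59=89: acc |= 89<<7 -> acc=11396 shift=14
  byte[9]=0x26 cont=0 payload=0x26=38: acc |= 38<<14 -> acc=633988 shift=21 [end]
Varint 3: bytes[7:10] = 84 D9 26 -> value 633988 (3 byte(s))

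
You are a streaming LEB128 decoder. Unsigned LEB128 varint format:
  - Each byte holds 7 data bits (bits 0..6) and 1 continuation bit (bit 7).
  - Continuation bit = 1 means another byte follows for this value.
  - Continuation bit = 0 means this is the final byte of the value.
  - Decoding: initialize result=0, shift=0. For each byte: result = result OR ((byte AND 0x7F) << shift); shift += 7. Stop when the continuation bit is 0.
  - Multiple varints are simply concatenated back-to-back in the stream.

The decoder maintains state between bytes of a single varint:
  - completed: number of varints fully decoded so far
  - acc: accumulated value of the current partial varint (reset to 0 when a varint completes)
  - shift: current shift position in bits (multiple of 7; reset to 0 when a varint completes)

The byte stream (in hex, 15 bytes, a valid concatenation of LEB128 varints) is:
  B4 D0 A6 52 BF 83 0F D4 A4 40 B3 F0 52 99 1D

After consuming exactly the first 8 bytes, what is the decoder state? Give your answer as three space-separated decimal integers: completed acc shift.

Answer: 2 84 7

Derivation:
byte[0]=0xB4 cont=1 payload=0x34: acc |= 52<<0 -> completed=0 acc=52 shift=7
byte[1]=0xD0 cont=1 payload=0x50: acc |= 80<<7 -> completed=0 acc=10292 shift=14
byte[2]=0xA6 cont=1 payload=0x26: acc |= 38<<14 -> completed=0 acc=632884 shift=21
byte[3]=0x52 cont=0 payload=0x52: varint #1 complete (value=172599348); reset -> completed=1 acc=0 shift=0
byte[4]=0xBF cont=1 payload=0x3F: acc |= 63<<0 -> completed=1 acc=63 shift=7
byte[5]=0x83 cont=1 payload=0x03: acc |= 3<<7 -> completed=1 acc=447 shift=14
byte[6]=0x0F cont=0 payload=0x0F: varint #2 complete (value=246207); reset -> completed=2 acc=0 shift=0
byte[7]=0xD4 cont=1 payload=0x54: acc |= 84<<0 -> completed=2 acc=84 shift=7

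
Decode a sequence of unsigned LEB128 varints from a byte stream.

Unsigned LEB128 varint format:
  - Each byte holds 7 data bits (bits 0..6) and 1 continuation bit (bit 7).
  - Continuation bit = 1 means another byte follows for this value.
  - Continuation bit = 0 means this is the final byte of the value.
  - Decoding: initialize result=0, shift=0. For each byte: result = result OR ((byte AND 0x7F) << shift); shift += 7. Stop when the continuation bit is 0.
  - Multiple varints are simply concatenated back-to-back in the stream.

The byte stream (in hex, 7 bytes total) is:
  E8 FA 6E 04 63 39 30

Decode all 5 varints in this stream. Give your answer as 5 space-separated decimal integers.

Answer: 1817960 4 99 57 48

Derivation:
  byte[0]=0xE8 cont=1 payload=0x68=104: acc |= 104<<0 -> acc=104 shift=7
  byte[1]=0xFA cont=1 payload=0x7A=122: acc |= 122<<7 -> acc=15720 shift=14
  byte[2]=0x6E cont=0 payload=0x6E=110: acc |= 110<<14 -> acc=1817960 shift=21 [end]
Varint 1: bytes[0:3] = E8 FA 6E -> value 1817960 (3 byte(s))
  byte[3]=0x04 cont=0 payload=0x04=4: acc |= 4<<0 -> acc=4 shift=7 [end]
Varint 2: bytes[3:4] = 04 -> value 4 (1 byte(s))
  byte[4]=0x63 cont=0 payload=0x63=99: acc |= 99<<0 -> acc=99 shift=7 [end]
Varint 3: bytes[4:5] = 63 -> value 99 (1 byte(s))
  byte[5]=0x39 cont=0 payload=0x39=57: acc |= 57<<0 -> acc=57 shift=7 [end]
Varint 4: bytes[5:6] = 39 -> value 57 (1 byte(s))
  byte[6]=0x30 cont=0 payload=0x30=48: acc |= 48<<0 -> acc=48 shift=7 [end]
Varint 5: bytes[6:7] = 30 -> value 48 (1 byte(s))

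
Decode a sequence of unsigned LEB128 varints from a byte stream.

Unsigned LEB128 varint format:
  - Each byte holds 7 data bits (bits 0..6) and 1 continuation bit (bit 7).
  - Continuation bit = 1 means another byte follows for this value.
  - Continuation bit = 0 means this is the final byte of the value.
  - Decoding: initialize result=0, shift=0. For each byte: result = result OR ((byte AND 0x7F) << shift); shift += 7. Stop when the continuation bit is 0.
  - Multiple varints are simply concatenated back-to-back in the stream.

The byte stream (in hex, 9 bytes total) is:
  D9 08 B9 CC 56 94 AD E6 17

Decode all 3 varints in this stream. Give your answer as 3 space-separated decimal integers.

  byte[0]=0xD9 cont=1 payload=0x59=89: acc |= 89<<0 -> acc=89 shift=7
  byte[1]=0x08 cont=0 payload=0x08=8: acc |= 8<<7 -> acc=1113 shift=14 [end]
Varint 1: bytes[0:2] = D9 08 -> value 1113 (2 byte(s))
  byte[2]=0xB9 cont=1 payload=0x39=57: acc |= 57<<0 -> acc=57 shift=7
  byte[3]=0xCC cont=1 payload=0x4C=76: acc |= 76<<7 -> acc=9785 shift=14
  byte[4]=0x56 cont=0 payload=0x56=86: acc |= 86<<14 -> acc=1418809 shift=21 [end]
Varint 2: bytes[2:5] = B9 CC 56 -> value 1418809 (3 byte(s))
  byte[5]=0x94 cont=1 payload=0x14=20: acc |= 20<<0 -> acc=20 shift=7
  byte[6]=0xAD cont=1 payload=0x2D=45: acc |= 45<<7 -> acc=5780 shift=14
  byte[7]=0xE6 cont=1 payload=0x66=102: acc |= 102<<14 -> acc=1676948 shift=21
  byte[8]=0x17 cont=0 payload=0x17=23: acc |= 23<<21 -> acc=49911444 shift=28 [end]
Varint 3: bytes[5:9] = 94 AD E6 17 -> value 49911444 (4 byte(s))

Answer: 1113 1418809 49911444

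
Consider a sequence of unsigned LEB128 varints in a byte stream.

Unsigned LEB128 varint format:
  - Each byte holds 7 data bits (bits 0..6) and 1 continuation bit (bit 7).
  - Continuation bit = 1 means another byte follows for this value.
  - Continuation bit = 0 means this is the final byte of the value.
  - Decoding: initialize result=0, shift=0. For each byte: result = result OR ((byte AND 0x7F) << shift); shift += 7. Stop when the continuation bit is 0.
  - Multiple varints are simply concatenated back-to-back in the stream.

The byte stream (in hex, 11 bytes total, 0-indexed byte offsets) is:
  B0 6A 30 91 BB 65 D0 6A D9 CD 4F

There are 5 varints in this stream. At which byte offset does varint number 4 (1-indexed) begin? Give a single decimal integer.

Answer: 6

Derivation:
  byte[0]=0xB0 cont=1 payload=0x30=48: acc |= 48<<0 -> acc=48 shift=7
  byte[1]=0x6A cont=0 payload=0x6A=106: acc |= 106<<7 -> acc=13616 shift=14 [end]
Varint 1: bytes[0:2] = B0 6A -> value 13616 (2 byte(s))
  byte[2]=0x30 cont=0 payload=0x30=48: acc |= 48<<0 -> acc=48 shift=7 [end]
Varint 2: bytes[2:3] = 30 -> value 48 (1 byte(s))
  byte[3]=0x91 cont=1 payload=0x11=17: acc |= 17<<0 -> acc=17 shift=7
  byte[4]=0xBB cont=1 payload=0x3B=59: acc |= 59<<7 -> acc=7569 shift=14
  byte[5]=0x65 cont=0 payload=0x65=101: acc |= 101<<14 -> acc=1662353 shift=21 [end]
Varint 3: bytes[3:6] = 91 BB 65 -> value 1662353 (3 byte(s))
  byte[6]=0xD0 cont=1 payload=0x50=80: acc |= 80<<0 -> acc=80 shift=7
  byte[7]=0x6A cont=0 payload=0x6A=106: acc |= 106<<7 -> acc=13648 shift=14 [end]
Varint 4: bytes[6:8] = D0 6A -> value 13648 (2 byte(s))
  byte[8]=0xD9 cont=1 payload=0x59=89: acc |= 89<<0 -> acc=89 shift=7
  byte[9]=0xCD cont=1 payload=0x4D=77: acc |= 77<<7 -> acc=9945 shift=14
  byte[10]=0x4F cont=0 payload=0x4F=79: acc |= 79<<14 -> acc=1304281 shift=21 [end]
Varint 5: bytes[8:11] = D9 CD 4F -> value 1304281 (3 byte(s))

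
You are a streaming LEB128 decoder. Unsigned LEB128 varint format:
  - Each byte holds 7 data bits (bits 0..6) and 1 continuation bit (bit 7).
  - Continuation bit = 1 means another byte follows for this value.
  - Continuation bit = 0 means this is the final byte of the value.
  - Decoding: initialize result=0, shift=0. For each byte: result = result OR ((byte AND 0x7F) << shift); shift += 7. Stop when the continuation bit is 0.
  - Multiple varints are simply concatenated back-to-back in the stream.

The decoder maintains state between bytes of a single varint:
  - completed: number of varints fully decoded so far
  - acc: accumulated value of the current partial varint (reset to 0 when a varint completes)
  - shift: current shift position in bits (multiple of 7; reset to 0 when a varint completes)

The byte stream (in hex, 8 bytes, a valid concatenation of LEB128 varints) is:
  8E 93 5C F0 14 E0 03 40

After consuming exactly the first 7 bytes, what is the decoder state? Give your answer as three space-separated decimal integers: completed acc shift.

Answer: 3 0 0

Derivation:
byte[0]=0x8E cont=1 payload=0x0E: acc |= 14<<0 -> completed=0 acc=14 shift=7
byte[1]=0x93 cont=1 payload=0x13: acc |= 19<<7 -> completed=0 acc=2446 shift=14
byte[2]=0x5C cont=0 payload=0x5C: varint #1 complete (value=1509774); reset -> completed=1 acc=0 shift=0
byte[3]=0xF0 cont=1 payload=0x70: acc |= 112<<0 -> completed=1 acc=112 shift=7
byte[4]=0x14 cont=0 payload=0x14: varint #2 complete (value=2672); reset -> completed=2 acc=0 shift=0
byte[5]=0xE0 cont=1 payload=0x60: acc |= 96<<0 -> completed=2 acc=96 shift=7
byte[6]=0x03 cont=0 payload=0x03: varint #3 complete (value=480); reset -> completed=3 acc=0 shift=0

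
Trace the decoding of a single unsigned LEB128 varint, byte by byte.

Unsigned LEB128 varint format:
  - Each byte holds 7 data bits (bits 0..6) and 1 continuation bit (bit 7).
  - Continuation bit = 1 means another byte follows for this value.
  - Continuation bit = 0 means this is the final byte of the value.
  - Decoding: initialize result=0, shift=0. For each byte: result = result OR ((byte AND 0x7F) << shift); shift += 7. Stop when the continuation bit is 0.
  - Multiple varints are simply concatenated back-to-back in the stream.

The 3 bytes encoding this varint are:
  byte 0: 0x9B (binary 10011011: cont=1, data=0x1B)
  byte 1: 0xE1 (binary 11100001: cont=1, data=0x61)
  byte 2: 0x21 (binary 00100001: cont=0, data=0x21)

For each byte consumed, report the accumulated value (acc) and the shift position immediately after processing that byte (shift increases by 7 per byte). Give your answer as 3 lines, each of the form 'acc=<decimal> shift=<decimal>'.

Answer: acc=27 shift=7
acc=12443 shift=14
acc=553115 shift=21

Derivation:
byte 0=0x9B: payload=0x1B=27, contrib = 27<<0 = 27; acc -> 27, shift -> 7
byte 1=0xE1: payload=0x61=97, contrib = 97<<7 = 12416; acc -> 12443, shift -> 14
byte 2=0x21: payload=0x21=33, contrib = 33<<14 = 540672; acc -> 553115, shift -> 21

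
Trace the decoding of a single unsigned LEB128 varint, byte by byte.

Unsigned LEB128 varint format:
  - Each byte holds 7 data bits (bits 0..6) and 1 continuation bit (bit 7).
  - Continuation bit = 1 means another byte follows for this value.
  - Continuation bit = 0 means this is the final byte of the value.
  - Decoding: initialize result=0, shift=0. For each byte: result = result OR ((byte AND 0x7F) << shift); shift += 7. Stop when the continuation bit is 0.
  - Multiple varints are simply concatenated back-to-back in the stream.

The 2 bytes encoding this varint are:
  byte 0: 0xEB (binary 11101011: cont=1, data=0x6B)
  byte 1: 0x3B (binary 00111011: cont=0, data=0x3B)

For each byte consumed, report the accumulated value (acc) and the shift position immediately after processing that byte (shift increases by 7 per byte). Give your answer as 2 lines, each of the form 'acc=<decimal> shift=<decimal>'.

byte 0=0xEB: payload=0x6B=107, contrib = 107<<0 = 107; acc -> 107, shift -> 7
byte 1=0x3B: payload=0x3B=59, contrib = 59<<7 = 7552; acc -> 7659, shift -> 14

Answer: acc=107 shift=7
acc=7659 shift=14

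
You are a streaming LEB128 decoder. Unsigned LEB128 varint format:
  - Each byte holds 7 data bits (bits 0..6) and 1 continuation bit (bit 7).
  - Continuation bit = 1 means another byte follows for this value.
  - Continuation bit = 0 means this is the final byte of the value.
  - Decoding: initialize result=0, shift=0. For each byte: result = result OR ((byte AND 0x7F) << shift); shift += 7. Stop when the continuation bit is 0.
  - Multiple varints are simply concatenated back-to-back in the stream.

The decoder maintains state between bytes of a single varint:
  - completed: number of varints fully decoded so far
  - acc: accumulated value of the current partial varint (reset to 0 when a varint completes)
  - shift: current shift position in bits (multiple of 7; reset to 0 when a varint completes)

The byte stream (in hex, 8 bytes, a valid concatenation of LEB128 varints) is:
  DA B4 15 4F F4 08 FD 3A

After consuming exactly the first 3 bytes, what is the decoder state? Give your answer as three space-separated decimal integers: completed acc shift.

byte[0]=0xDA cont=1 payload=0x5A: acc |= 90<<0 -> completed=0 acc=90 shift=7
byte[1]=0xB4 cont=1 payload=0x34: acc |= 52<<7 -> completed=0 acc=6746 shift=14
byte[2]=0x15 cont=0 payload=0x15: varint #1 complete (value=350810); reset -> completed=1 acc=0 shift=0

Answer: 1 0 0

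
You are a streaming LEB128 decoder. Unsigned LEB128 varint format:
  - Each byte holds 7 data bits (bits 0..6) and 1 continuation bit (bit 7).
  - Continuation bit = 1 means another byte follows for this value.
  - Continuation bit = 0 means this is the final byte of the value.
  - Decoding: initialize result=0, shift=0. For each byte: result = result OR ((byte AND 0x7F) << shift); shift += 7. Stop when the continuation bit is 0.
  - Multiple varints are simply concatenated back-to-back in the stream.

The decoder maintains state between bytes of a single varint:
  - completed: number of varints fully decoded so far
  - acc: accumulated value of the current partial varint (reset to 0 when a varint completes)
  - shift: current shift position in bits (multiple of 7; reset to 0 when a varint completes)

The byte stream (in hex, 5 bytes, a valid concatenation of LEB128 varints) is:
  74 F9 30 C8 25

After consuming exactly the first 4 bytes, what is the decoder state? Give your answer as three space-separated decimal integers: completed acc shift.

byte[0]=0x74 cont=0 payload=0x74: varint #1 complete (value=116); reset -> completed=1 acc=0 shift=0
byte[1]=0xF9 cont=1 payload=0x79: acc |= 121<<0 -> completed=1 acc=121 shift=7
byte[2]=0x30 cont=0 payload=0x30: varint #2 complete (value=6265); reset -> completed=2 acc=0 shift=0
byte[3]=0xC8 cont=1 payload=0x48: acc |= 72<<0 -> completed=2 acc=72 shift=7

Answer: 2 72 7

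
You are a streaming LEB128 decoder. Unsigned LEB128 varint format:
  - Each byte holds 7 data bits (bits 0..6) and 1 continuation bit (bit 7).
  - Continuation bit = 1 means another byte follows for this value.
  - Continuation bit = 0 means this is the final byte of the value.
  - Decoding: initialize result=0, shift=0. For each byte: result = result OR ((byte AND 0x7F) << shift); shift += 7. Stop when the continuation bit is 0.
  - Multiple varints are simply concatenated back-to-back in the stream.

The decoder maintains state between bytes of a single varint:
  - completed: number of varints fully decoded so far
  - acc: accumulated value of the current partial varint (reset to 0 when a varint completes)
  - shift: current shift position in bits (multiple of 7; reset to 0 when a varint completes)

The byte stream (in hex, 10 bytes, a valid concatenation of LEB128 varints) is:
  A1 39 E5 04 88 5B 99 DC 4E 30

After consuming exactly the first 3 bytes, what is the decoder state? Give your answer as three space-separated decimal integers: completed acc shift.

Answer: 1 101 7

Derivation:
byte[0]=0xA1 cont=1 payload=0x21: acc |= 33<<0 -> completed=0 acc=33 shift=7
byte[1]=0x39 cont=0 payload=0x39: varint #1 complete (value=7329); reset -> completed=1 acc=0 shift=0
byte[2]=0xE5 cont=1 payload=0x65: acc |= 101<<0 -> completed=1 acc=101 shift=7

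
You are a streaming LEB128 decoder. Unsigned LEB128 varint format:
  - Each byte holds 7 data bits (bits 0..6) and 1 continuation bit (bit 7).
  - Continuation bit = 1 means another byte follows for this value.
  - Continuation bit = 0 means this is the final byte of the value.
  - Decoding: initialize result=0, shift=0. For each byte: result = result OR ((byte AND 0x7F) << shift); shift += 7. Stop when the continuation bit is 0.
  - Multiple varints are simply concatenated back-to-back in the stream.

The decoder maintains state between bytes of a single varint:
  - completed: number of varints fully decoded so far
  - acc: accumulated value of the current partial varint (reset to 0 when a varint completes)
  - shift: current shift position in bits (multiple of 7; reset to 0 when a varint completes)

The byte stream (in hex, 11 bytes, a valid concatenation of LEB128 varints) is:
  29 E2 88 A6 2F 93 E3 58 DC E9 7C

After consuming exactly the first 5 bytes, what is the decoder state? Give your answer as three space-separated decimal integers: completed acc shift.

byte[0]=0x29 cont=0 payload=0x29: varint #1 complete (value=41); reset -> completed=1 acc=0 shift=0
byte[1]=0xE2 cont=1 payload=0x62: acc |= 98<<0 -> completed=1 acc=98 shift=7
byte[2]=0x88 cont=1 payload=0x08: acc |= 8<<7 -> completed=1 acc=1122 shift=14
byte[3]=0xA6 cont=1 payload=0x26: acc |= 38<<14 -> completed=1 acc=623714 shift=21
byte[4]=0x2F cont=0 payload=0x2F: varint #2 complete (value=99189858); reset -> completed=2 acc=0 shift=0

Answer: 2 0 0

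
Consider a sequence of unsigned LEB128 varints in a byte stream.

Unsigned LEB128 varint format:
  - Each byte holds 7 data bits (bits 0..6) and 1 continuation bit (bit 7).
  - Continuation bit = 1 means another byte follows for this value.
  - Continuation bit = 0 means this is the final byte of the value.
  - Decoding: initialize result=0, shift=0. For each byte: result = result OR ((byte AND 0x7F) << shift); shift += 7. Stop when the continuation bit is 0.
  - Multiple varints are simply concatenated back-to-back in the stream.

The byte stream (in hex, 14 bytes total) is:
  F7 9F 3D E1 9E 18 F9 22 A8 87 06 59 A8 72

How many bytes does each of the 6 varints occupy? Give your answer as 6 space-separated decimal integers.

Answer: 3 3 2 3 1 2

Derivation:
  byte[0]=0xF7 cont=1 payload=0x77=119: acc |= 119<<0 -> acc=119 shift=7
  byte[1]=0x9F cont=1 payload=0x1F=31: acc |= 31<<7 -> acc=4087 shift=14
  byte[2]=0x3D cont=0 payload=0x3D=61: acc |= 61<<14 -> acc=1003511 shift=21 [end]
Varint 1: bytes[0:3] = F7 9F 3D -> value 1003511 (3 byte(s))
  byte[3]=0xE1 cont=1 payload=0x61=97: acc |= 97<<0 -> acc=97 shift=7
  byte[4]=0x9E cont=1 payload=0x1E=30: acc |= 30<<7 -> acc=3937 shift=14
  byte[5]=0x18 cont=0 payload=0x18=24: acc |= 24<<14 -> acc=397153 shift=21 [end]
Varint 2: bytes[3:6] = E1 9E 18 -> value 397153 (3 byte(s))
  byte[6]=0xF9 cont=1 payload=0x79=121: acc |= 121<<0 -> acc=121 shift=7
  byte[7]=0x22 cont=0 payload=0x22=34: acc |= 34<<7 -> acc=4473 shift=14 [end]
Varint 3: bytes[6:8] = F9 22 -> value 4473 (2 byte(s))
  byte[8]=0xA8 cont=1 payload=0x28=40: acc |= 40<<0 -> acc=40 shift=7
  byte[9]=0x87 cont=1 payload=0x07=7: acc |= 7<<7 -> acc=936 shift=14
  byte[10]=0x06 cont=0 payload=0x06=6: acc |= 6<<14 -> acc=99240 shift=21 [end]
Varint 4: bytes[8:11] = A8 87 06 -> value 99240 (3 byte(s))
  byte[11]=0x59 cont=0 payload=0x59=89: acc |= 89<<0 -> acc=89 shift=7 [end]
Varint 5: bytes[11:12] = 59 -> value 89 (1 byte(s))
  byte[12]=0xA8 cont=1 payload=0x28=40: acc |= 40<<0 -> acc=40 shift=7
  byte[13]=0x72 cont=0 payload=0x72=114: acc |= 114<<7 -> acc=14632 shift=14 [end]
Varint 6: bytes[12:14] = A8 72 -> value 14632 (2 byte(s))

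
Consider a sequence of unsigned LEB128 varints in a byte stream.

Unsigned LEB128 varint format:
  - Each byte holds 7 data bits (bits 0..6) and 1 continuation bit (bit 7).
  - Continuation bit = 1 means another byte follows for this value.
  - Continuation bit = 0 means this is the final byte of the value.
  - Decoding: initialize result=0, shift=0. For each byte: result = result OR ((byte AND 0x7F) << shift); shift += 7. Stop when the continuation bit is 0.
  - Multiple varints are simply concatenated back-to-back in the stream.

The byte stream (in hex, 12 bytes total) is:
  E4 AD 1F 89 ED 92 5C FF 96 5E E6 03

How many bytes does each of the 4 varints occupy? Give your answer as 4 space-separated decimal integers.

  byte[0]=0xE4 cont=1 payload=0x64=100: acc |= 100<<0 -> acc=100 shift=7
  byte[1]=0xAD cont=1 payload=0x2D=45: acc |= 45<<7 -> acc=5860 shift=14
  byte[2]=0x1F cont=0 payload=0x1F=31: acc |= 31<<14 -> acc=513764 shift=21 [end]
Varint 1: bytes[0:3] = E4 AD 1F -> value 513764 (3 byte(s))
  byte[3]=0x89 cont=1 payload=0x09=9: acc |= 9<<0 -> acc=9 shift=7
  byte[4]=0xED cont=1 payload=0x6D=109: acc |= 109<<7 -> acc=13961 shift=14
  byte[5]=0x92 cont=1 payload=0x12=18: acc |= 18<<14 -> acc=308873 shift=21
  byte[6]=0x5C cont=0 payload=0x5C=92: acc |= 92<<21 -> acc=193246857 shift=28 [end]
Varint 2: bytes[3:7] = 89 ED 92 5C -> value 193246857 (4 byte(s))
  byte[7]=0xFF cont=1 payload=0x7F=127: acc |= 127<<0 -> acc=127 shift=7
  byte[8]=0x96 cont=1 payload=0x16=22: acc |= 22<<7 -> acc=2943 shift=14
  byte[9]=0x5E cont=0 payload=0x5E=94: acc |= 94<<14 -> acc=1543039 shift=21 [end]
Varint 3: bytes[7:10] = FF 96 5E -> value 1543039 (3 byte(s))
  byte[10]=0xE6 cont=1 payload=0x66=102: acc |= 102<<0 -> acc=102 shift=7
  byte[11]=0x03 cont=0 payload=0x03=3: acc |= 3<<7 -> acc=486 shift=14 [end]
Varint 4: bytes[10:12] = E6 03 -> value 486 (2 byte(s))

Answer: 3 4 3 2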